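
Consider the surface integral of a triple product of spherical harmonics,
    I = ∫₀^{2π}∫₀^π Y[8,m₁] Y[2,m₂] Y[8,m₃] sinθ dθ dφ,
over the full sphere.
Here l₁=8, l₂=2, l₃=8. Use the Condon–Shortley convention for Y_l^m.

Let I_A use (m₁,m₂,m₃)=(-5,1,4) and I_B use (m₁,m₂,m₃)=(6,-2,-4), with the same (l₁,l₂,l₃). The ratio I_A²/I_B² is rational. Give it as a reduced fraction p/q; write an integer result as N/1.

Shared (l₁,l₂,l₃)=(8,2,8): N and (l;000)² cancel in I_A²/I_B².
A: Δ = 2!·14!·2!/19! = 1/348840; Racah Σ t=1..2: t=1:−1/1916006400 t=2:+1/479001600 = 1/638668800; ⇒ 3j(8 2 8; -5 1 4)² = 117/6460, sgn +1
B: Δ = 2!·14!·2!/19! = 1/348840; Racah Σ t=0..0: t=0:+1/3832012800 = 1/3832012800; ⇒ 3j(8 2 8; 6 -2 -4)² = 91/9690, sgn +1
I_A²/I_B² = (117/6460)/(91/9690) = 27/14

27/14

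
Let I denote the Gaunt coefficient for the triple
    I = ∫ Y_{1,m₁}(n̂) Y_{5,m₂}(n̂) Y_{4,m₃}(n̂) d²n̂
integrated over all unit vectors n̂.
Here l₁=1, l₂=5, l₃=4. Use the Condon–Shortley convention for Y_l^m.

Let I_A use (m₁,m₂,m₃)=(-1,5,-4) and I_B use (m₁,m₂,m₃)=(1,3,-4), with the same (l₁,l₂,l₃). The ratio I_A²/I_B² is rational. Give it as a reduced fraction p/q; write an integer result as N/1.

45/1

Same 1,5,4: normalisation and zero-m 3j drop out of the ratio.
A: Δ: 2! 0! 8! / 11! → 1/495; sum: t=2:+1/80640 = 1/80640; 3j²(1 5 4; -1 5 -4) = Δ·Π!·Σ² = 1/11  (sign +1)
B: Δ: 2! 0! 8! / 11! → 1/495; sum: t=0:+1/80640 = 1/80640; 3j²(1 5 4; 1 3 -4) = Δ·Π!·Σ² = 1/495  (sign +1)
I_A²/I_B² = (1/11)/(1/495) = 45/1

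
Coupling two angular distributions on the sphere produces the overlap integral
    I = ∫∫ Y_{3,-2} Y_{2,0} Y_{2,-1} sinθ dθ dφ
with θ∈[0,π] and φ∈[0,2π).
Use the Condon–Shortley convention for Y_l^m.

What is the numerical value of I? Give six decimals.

0.000000

m-sum = -2 + 0 − 1 = -3 ≠ 0 ⇒ I = 0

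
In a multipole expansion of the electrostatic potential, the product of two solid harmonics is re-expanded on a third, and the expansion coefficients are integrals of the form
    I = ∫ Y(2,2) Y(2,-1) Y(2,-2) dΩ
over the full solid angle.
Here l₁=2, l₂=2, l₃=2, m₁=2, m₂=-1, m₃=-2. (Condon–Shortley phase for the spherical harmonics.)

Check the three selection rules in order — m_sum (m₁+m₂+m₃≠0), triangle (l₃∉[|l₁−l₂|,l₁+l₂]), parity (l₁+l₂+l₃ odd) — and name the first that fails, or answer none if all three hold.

azimuthal sum: 2 − 1 − 2 = -1  ✗
0 ≤ 2 ≤ 4 (triangle on l)
L = 2 + 2 + 2 = 6 (even)

m_sum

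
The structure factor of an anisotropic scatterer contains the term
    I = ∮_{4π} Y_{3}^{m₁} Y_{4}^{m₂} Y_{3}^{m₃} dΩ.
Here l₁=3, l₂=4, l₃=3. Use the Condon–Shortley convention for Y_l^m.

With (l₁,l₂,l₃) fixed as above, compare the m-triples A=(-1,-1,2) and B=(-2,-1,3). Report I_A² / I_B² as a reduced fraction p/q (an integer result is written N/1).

16/15

Same 3,4,3: normalisation and zero-m 3j drop out of the ratio.
A: Δ: 4! 2! 4! / 11! → 1/34650; sum: t=2:+1/48 t=3:−1/144 = 1/72; 3j²(3 4 3; -1 -1 2) = Δ·Π!·Σ² = 16/693  (sign -1)
B: Δ: 4! 2! 4! / 11! → 1/34650; sum: t=3:−1/288 = -1/288; 3j²(3 4 3; -2 -1 3) = Δ·Π!·Σ² = 5/231  (sign -1)
I_A²/I_B² = (16/693)/(5/231) = 16/15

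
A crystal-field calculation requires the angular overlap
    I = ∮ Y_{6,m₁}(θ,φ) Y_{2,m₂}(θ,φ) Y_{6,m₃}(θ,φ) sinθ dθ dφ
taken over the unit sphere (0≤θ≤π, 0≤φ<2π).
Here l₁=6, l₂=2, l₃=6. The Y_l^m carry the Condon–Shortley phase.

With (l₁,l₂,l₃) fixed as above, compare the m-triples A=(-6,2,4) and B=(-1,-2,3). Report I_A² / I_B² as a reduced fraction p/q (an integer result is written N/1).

Shared (l₁,l₂,l₃)=(6,2,6): N and (l;000)² cancel in I_A²/I_B².
A: Δ = 2!·10!·2!/15! = 1/90090; Racah Σ t=2..2: t=2:+1/14515200 = 1/14515200; ⇒ 3j(6 2 6; -6 2 4)² = 2/455, sgn +1
B: Δ = 2!·10!·2!/15! = 1/90090; Racah Σ t=0..0: t=0:+1/120960 = 1/120960; ⇒ 3j(6 2 6; -1 -2 3)² = 24/1001, sgn -1
I_A²/I_B² = (2/455)/(24/1001) = 11/60

11/60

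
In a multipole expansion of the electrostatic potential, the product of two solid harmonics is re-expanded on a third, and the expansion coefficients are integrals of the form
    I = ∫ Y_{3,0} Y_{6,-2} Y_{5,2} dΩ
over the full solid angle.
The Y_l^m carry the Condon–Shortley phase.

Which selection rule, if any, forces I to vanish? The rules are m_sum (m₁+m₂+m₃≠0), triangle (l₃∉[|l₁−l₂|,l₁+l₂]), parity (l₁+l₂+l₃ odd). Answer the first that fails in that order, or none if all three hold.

none

azimuthal sum: 0 − 2 + 2 = 0  ✓
3 ≤ 5 ≤ 9 (triangle on l)  ✓
L = 3 + 6 + 5 = 14 (even)  ✓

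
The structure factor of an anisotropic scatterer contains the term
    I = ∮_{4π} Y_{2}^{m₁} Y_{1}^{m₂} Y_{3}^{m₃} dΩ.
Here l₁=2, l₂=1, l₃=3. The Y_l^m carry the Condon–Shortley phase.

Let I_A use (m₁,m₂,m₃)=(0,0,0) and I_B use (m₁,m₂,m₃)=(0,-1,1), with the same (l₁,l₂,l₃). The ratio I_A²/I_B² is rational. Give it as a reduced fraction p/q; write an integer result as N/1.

l's match ⇒ only the (l;m) 3-j factors differ between A and B.
A: triangle coeff Δ(2,1,3) = 1/105; Σ_t [0,0]: t=0:+1/4 = 1/4; (3j)²=3/35 [(2 1 3; 0 0 0)], sign=-1
B: triangle coeff Δ(2,1,3) = 1/105; Σ_t [0,0]: t=0:+1/8 = 1/8; (3j)²=2/35 [(2 1 3; 0 -1 1)], sign=+1
I_A²/I_B² = (3/35)/(2/35) = 3/2

3/2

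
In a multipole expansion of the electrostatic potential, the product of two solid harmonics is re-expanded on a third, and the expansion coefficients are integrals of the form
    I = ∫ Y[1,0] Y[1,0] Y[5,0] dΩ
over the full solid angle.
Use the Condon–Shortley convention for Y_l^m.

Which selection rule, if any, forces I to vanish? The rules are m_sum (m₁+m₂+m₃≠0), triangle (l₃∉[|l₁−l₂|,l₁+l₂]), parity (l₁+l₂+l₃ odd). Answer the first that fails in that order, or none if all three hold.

azimuthal sum: 0 + 0 + 0 = 0  ✓
0 ≤ 5 ≤ 2 (triangle on l)  ✗
L = 1 + 1 + 5 = 7 (odd)

triangle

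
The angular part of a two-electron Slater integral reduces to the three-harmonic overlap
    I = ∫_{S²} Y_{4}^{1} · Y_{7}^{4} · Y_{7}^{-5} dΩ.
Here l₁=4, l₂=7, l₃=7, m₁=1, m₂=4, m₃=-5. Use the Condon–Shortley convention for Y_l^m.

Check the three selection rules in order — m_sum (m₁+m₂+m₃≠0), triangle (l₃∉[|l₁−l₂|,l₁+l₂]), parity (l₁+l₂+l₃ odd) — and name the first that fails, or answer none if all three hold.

none

azimuthal sum: 1 + 4 − 5 = 0  ✓
3 ≤ 7 ≤ 11 (triangle on l)  ✓
L = 4 + 7 + 7 = 18 (even)  ✓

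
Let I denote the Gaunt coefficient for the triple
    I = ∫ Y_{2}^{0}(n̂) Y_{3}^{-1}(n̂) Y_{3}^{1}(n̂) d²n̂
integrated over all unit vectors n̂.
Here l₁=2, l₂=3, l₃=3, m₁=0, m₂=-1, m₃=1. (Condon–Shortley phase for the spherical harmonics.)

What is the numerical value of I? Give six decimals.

-0.126157

Rules hold: Σm=0, L=8 even, 1≤3≤5.
N = 5·7·7 = 245
Δ = 2!·2!·4!/9! = 1/3780
Racah Σ t=0..2: t=0:+1/24 t=1:−1/4 t=2:+1/24 = -1/6
⇒ 3j(2 3 3; 0 0 0)² = 4/105, sgn +1
Racah Σ t=0..2: t=0:+1/16 t=1:−1/6 t=2:+1/96 = -3/32
⇒ 3j(2 3 3; 0 -1 1)² = 3/140, sgn -1
4πI² = N·(3j₀)²·(3jₘ)² = 1/5
I = -1·√(0.2/4π) = -0.12615663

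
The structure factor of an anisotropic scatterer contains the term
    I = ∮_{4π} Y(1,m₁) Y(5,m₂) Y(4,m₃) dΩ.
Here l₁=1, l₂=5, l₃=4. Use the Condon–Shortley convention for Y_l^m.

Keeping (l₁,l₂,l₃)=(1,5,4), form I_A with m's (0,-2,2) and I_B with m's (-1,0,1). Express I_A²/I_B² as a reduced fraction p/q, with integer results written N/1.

21/10

Same 1,5,4: normalisation and zero-m 3j drop out of the ratio.
A: Δ: 2! 0! 8! / 11! → 1/495; sum: t=1:−1/1440 = -1/1440; 3j²(1 5 4; 0 -2 2) = Δ·Π!·Σ² = 7/165  (sign -1)
B: Δ: 2! 0! 8! / 11! → 1/495; sum: t=2:+1/1440 = 1/1440; 3j²(1 5 4; -1 0 1) = Δ·Π!·Σ² = 2/99  (sign -1)
I_A²/I_B² = (7/165)/(2/99) = 21/10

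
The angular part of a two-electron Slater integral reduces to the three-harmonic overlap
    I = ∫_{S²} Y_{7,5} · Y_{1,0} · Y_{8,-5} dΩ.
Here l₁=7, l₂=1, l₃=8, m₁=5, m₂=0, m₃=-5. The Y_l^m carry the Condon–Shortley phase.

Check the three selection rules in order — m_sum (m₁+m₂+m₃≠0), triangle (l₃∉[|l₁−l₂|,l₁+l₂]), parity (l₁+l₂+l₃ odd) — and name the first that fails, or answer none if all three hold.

azimuthal sum: 5 + 0 − 5 = 0  ✓
6 ≤ 8 ≤ 8 (triangle on l)  ✓
L = 7 + 1 + 8 = 16 (even)  ✓

none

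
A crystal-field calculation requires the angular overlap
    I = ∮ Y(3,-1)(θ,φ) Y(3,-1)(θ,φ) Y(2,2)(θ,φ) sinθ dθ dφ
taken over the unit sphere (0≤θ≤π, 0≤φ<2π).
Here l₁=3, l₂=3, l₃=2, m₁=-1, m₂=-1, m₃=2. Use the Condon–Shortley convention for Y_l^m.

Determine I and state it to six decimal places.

0.206013

m-sum 0 ✓  L=8 even ✓  0≤2≤6 ✓
Π(2lᵢ+1) = 7×7×5 = 245
triangle coeff Δ(3,3,2) = 1/3780
Σ_t [1,3]: t=1:−1/24 t=2:+1/4 t=3:−1/24 = 1/6
(3j)²=4/105 [(3 3 2; 0 0 0)], sign=+1
Σ_t [2,2]: t=2:+1/16 = 1/16
(3j)²=2/35 [(3 3 2; -1 -1 2)], sign=+1
⇒ 4πI² = 8/15
I = (+1)√(8/15/(4π)) = 0.20601291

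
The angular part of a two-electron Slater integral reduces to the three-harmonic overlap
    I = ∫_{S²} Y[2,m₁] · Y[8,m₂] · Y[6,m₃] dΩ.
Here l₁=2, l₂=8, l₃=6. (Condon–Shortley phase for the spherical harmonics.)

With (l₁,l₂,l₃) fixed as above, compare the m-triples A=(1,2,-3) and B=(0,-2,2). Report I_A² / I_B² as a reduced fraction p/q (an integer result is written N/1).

Shared (l₁,l₂,l₃)=(2,8,6): N and (l;000)² cancel in I_A²/I_B².
A: Δ = 4!·0!·12!/17! = 1/30940; Racah Σ t=1..1: t=1:−1/13063680 = -1/13063680; ⇒ 3j(2 8 6; 1 2 -3)² = 10/1547, sgn +1
B: Δ = 4!·0!·12!/17! = 1/30940; Racah Σ t=2..2: t=2:+1/3870720 = 1/3870720; ⇒ 3j(2 8 6; 0 -2 2)² = 135/6188, sgn +1
I_A²/I_B² = (10/1547)/(135/6188) = 8/27

8/27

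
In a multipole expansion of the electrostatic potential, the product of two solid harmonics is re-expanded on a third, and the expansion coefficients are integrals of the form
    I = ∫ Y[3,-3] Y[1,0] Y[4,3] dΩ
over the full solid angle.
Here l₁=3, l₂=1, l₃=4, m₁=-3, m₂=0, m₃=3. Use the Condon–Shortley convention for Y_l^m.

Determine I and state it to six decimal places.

-0.162868

Checks pass: Σm=0; 8 even; l₃=4∈[2,4].
(2·3+1)(2·1+1)(2·4+1) = 189
Δ: 0! 6! 2! / 9! → 1/252
sum: t=0:+1/36 = 1/36
3j²(3 1 4; 0 0 0) = Δ·Π!·Σ² = 4/63  (sign +1)
sum: t=0:+1/720 = 1/720
3j²(3 1 4; -3 0 3) = Δ·Π!·Σ² = 1/36  (sign -1)
combine: 4πI² = 189·4/63·1/36 = 1/3
take √, sign -1: I = -0.16286750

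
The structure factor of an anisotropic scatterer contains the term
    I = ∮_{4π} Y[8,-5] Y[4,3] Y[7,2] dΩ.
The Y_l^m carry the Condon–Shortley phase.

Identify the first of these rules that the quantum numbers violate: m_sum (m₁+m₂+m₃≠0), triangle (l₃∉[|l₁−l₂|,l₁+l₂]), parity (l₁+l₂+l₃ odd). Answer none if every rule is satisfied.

parity

azimuthal sum: -5 + 3 + 2 = 0  ✓
4 ≤ 7 ≤ 12 (triangle on l)  ✓
L = 8 + 4 + 7 = 19 (odd)  ✗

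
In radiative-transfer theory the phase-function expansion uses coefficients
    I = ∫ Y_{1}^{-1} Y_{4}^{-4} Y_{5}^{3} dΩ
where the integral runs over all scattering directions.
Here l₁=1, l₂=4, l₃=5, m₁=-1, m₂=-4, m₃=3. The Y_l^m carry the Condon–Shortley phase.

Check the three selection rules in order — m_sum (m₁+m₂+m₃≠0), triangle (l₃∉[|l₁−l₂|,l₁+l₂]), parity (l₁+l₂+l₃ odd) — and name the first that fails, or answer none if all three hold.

m_sum

azimuthal sum: -1 − 4 + 3 = -2  ✗
3 ≤ 5 ≤ 5 (triangle on l)
L = 1 + 4 + 5 = 10 (even)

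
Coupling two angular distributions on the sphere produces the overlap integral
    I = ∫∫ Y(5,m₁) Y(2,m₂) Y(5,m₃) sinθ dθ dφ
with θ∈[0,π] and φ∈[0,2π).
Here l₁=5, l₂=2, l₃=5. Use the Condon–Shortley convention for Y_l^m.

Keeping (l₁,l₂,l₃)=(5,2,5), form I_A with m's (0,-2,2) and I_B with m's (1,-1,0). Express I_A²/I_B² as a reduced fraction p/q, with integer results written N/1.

28/1

Shared (l₁,l₂,l₃)=(5,2,5): N and (l;000)² cancel in I_A²/I_B².
A: Δ = 2!·8!·2!/13! = 1/38610; Racah Σ t=0..0: t=0:+1/2880 = 1/2880; ⇒ 3j(5 2 5; 0 -2 2)² = 14/429, sgn -1
B: Δ = 2!·8!·2!/13! = 1/38610; Racah Σ t=0..1: t=0:+1/1152 t=1:−1/1440 = 1/5760; ⇒ 3j(5 2 5; 1 -1 0)² = 1/858, sgn -1
I_A²/I_B² = (14/429)/(1/858) = 28/1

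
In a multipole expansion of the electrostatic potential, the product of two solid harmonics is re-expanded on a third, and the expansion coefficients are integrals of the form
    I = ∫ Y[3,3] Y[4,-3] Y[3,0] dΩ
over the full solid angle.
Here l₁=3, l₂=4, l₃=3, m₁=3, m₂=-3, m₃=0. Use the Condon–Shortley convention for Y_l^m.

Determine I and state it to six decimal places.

m-sum 0 ✓  L=10 even ✓  1≤3≤7 ✓
Π(2lᵢ+1) = 7×9×7 = 441
triangle coeff Δ(3,4,3) = 1/34650
Σ_t [1,3]: t=1:−1/72 t=2:+1/16 t=3:−1/72 = 5/144
(3j)²=2/77 [(3 4 3; 0 0 0)], sign=-1
Σ_t [0,0]: t=0:+1/288 = 1/288
(3j)²=1/22 [(3 4 3; 3 -3 0)], sign=-1
⇒ 4πI² = 63/121
I = (+1)√(63/121/(4π)) = 0.20355073

0.203551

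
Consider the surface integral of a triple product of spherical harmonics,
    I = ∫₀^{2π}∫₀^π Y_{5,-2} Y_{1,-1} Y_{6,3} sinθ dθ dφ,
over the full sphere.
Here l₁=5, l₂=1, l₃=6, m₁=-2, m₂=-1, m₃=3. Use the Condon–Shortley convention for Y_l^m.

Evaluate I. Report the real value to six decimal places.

-0.245154

m-sum 0 ✓  L=12 even ✓  4≤6≤6 ✓
Π(2lᵢ+1) = 11×3×13 = 429
triangle coeff Δ(5,1,6) = 1/858
Σ_t [0,0]: t=0:+1/14400 = 1/14400
(3j)²=6/143 [(5 1 6; 0 0 0)], sign=+1
Σ_t [0,0]: t=0:+1/60480 = 1/60480
(3j)²=6/143 [(5 1 6; -2 -1 3)], sign=-1
⇒ 4πI² = 108/143
I = (-1)√(108/143/(4π)) = -0.24515397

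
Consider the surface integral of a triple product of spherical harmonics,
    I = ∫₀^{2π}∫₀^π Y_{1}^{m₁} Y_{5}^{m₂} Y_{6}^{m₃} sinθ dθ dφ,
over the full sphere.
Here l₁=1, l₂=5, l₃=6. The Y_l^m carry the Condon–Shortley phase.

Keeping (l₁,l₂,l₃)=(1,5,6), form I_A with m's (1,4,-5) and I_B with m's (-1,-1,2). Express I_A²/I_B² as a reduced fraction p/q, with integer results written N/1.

55/28

Shared (l₁,l₂,l₃)=(1,5,6): N and (l;000)² cancel in I_A²/I_B².
A: Δ = 0!·2!·10!/13! = 1/858; Racah Σ t=0..0: t=0:+1/725760 = 1/725760; ⇒ 3j(1 5 6; 1 4 -5)² = 5/78, sgn -1
B: Δ = 0!·2!·10!/13! = 1/858; Racah Σ t=0..0: t=0:+1/34560 = 1/34560; ⇒ 3j(1 5 6; -1 -1 2)² = 14/429, sgn +1
I_A²/I_B² = (5/78)/(14/429) = 55/28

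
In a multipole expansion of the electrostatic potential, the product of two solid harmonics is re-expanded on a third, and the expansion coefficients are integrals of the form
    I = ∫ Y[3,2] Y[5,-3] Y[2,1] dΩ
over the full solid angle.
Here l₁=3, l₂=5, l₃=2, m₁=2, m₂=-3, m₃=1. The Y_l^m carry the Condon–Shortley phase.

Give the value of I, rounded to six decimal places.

Rules hold: Σm=0, L=10 even, 2≤2≤8.
N = 7·11·5 = 385
Δ = 6!·0!·4!/11! = 1/2310
Racah Σ t=3..3: t=3:−1/144 = -1/144
⇒ 3j(3 5 2; 0 0 0)² = 10/231, sgn -1
Racah Σ t=1..1: t=1:−1/720 = -1/720
⇒ 3j(3 5 2; 2 -3 1)² = 8/165, sgn +1
4πI² = N·(3j₀)²·(3jₘ)² = 80/99
I = -1·√(0.808081/4π) = -0.25358436

-0.253584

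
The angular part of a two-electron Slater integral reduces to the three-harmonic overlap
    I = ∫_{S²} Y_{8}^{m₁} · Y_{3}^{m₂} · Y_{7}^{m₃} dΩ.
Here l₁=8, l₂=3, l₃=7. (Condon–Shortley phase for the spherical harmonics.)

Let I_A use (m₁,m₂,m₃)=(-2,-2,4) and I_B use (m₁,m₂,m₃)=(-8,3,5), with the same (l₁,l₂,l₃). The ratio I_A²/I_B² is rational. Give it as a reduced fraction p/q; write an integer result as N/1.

Same 8,3,7: normalisation and zero-m 3j drop out of the ratio.
A: Δ: 4! 12! 2! / 19! → 1/5290740; sum: t=0:+1/174182400 t=1:−1/26127360 = -17/522547200; 3j²(8 3 7; -2 -2 4) = Δ·Π!·Σ² = 935/62244  (sign +1)
B: Δ: 4! 12! 2! / 19! → 1/5290740; sum: t=4:+1/22992076800 = 1/22992076800; 3j²(8 3 7; -8 3 5) = Δ·Π!·Σ² = 5/969  (sign +1)
I_A²/I_B² = (935/62244)/(5/969) = 3179/1092

3179/1092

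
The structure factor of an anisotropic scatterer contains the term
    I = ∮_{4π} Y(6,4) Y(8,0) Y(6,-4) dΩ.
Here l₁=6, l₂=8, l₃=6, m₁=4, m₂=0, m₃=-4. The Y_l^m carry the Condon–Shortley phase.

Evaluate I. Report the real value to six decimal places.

0.145675

Checks pass: Σm=0; 20 even; l₃=6∈[2,14].
(2·6+1)(2·8+1)(2·6+1) = 2873
Δ: 8! 4! 8! / 21! → 1/1309458150
sum: t=2:+1/49766400 t=3:−1/3110400 t=4:+1/1327104 t=5:−1/3110400 t=6:+1/49766400 = 1/6635520
3j²(6 8 6; 0 0 0) = Δ·Π!·Σ² = 350/46189  (sign +1)
sum: t=0:+1/6502809600 t=1:−1/152409600 t=2:+1/49766400 = 89/6502809600
3j²(6 8 6; 4 0 -4) = Δ·Π!·Σ² = 7921/646646  (sign +1)
combine: 4πI² = 2873·350/46189·7921/646646 = 198025/742577
take √, sign +1: I = 0.14567477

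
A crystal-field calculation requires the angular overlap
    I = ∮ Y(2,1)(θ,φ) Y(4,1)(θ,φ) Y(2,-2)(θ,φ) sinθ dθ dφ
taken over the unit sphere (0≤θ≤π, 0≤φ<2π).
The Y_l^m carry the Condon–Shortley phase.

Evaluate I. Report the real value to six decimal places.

m-sum 0 ✓  L=8 even ✓  2≤2≤6 ✓
Π(2lᵢ+1) = 5×9×5 = 225
triangle coeff Δ(2,4,2) = 1/630
Σ_t [2,2]: t=2:+1/16 = 1/16
(3j)²=2/35 [(2 4 2; 0 0 0)], sign=+1
Σ_t [1,1]: t=1:−1/144 = -1/144
(3j)²=1/126 [(2 4 2; 1 1 -2)], sign=-1
⇒ 4πI² = 5/49
I = (-1)√(5/49/(4π)) = -0.09011188

-0.090112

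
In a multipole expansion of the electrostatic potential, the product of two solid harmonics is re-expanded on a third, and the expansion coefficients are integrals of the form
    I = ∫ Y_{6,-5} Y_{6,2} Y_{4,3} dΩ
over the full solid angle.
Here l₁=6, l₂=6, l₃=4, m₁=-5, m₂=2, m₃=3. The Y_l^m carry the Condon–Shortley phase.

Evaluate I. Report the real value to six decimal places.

0.160494

Rules hold: Σm=0, L=16 even, 0≤4≤12.
N = 13·13·9 = 1521
Δ = 8!·4!·4!/17! = 1/15315300
Racah Σ t=2..6: t=2:+1/829440 t=3:−1/25920 t=4:+1/9216 t=5:−1/25920 t=6:+1/829440 = 7/207360
⇒ 3j(6 6 4; 0 0 0)² = 28/2431, sgn +1
Racah Σ t=7..8: t=7:−1/725760 t=8:+1/5806080 = -1/829440
⇒ 3j(6 6 4; -5 2 3)² = 49/2652, sgn +1
4πI² = N·(3j₀)²·(3jₘ)² = 1029/3179
I = +1·√(0.323687/4π) = 0.16049352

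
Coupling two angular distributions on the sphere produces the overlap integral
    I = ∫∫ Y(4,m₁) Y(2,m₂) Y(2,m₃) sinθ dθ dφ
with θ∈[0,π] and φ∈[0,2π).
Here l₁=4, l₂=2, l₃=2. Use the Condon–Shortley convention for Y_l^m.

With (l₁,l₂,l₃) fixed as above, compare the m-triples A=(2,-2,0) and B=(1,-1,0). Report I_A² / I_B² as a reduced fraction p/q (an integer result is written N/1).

1/2

Shared (l₁,l₂,l₃)=(4,2,2): N and (l;000)² cancel in I_A²/I_B².
A: Δ = 4!·4!·0!/9! = 1/630; Racah Σ t=0..0: t=0:+1/96 = 1/96; ⇒ 3j(4 2 2; 2 -2 0)² = 1/42, sgn +1
B: Δ = 4!·4!·0!/9! = 1/630; Racah Σ t=1..1: t=1:−1/24 = -1/24; ⇒ 3j(4 2 2; 1 -1 0)² = 1/21, sgn -1
I_A²/I_B² = (1/42)/(1/21) = 1/2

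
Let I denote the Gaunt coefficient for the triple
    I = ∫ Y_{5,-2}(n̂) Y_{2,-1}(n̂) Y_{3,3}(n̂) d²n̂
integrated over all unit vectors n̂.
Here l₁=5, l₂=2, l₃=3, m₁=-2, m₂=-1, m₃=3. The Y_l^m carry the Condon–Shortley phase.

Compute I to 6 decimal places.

0.063396

Checks pass: Σm=0; 10 even; l₃=3∈[3,7].
(2·5+1)(2·2+1)(2·3+1) = 385
Δ: 4! 6! 0! / 11! → 1/2310
sum: t=2:+1/144 = 1/144
3j²(5 2 3; 0 0 0) = Δ·Π!·Σ² = 10/231  (sign -1)
sum: t=1:−1/4320 = -1/4320
3j²(5 2 3; -2 -1 3) = Δ·Π!·Σ² = 1/330  (sign -1)
combine: 4πI² = 385·10/231·1/330 = 5/99
take √, sign +1: I = 0.06339609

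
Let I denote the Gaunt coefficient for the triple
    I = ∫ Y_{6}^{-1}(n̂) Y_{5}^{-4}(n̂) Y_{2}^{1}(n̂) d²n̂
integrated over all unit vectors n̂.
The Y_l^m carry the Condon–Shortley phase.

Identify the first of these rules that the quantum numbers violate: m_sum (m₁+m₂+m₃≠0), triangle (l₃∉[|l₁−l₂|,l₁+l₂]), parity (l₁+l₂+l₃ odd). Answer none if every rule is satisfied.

m_sum

Σmᵢ = -4  ✗
l₃∈[|l₁−l₂|,l₁+l₂]=[1,11], have l₃=2
Σlᵢ = 13 ⇒ odd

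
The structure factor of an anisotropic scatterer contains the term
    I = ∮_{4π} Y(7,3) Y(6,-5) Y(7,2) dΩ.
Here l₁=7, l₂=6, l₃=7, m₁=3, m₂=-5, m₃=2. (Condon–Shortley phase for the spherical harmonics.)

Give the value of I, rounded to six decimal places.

-0.040990

Checks pass: Σm=0; 20 even; l₃=7∈[1,13].
(2·7+1)(2·6+1)(2·7+1) = 2925
Δ: 6! 8! 6! / 21! → 1/2444321880
sum: t=0:+1/2612736000 t=1:−1/20736000 t=2:+1/1658880 t=3:−1/746496 t=4:+1/1658880 t=5:−1/20736000 t=6:+1/2612736000 = -1/4354560
3j²(7 6 7; 0 0 0) = Δ·Π!·Σ² = 1000/138567  (sign +1)
sum: t=0:+1/49766400 t=1:−1/62208000 = 1/248832000
3j²(7 6 7; 3 -5 2) = Δ·Π!·Σ² = 21/20995  (sign -1)
combine: 4πI² = 2925·1000/138567·21/20995 = 315000/14919047
take √, sign -1: I = -0.04099018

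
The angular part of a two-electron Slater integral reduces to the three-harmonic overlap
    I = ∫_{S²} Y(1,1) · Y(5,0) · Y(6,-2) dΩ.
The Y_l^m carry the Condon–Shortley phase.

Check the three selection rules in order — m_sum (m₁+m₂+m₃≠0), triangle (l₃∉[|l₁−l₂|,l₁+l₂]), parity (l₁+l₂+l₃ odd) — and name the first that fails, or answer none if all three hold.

m_sum

Σmᵢ = -1  ✗
l₃∈[|l₁−l₂|,l₁+l₂]=[4,6], have l₃=6
Σlᵢ = 12 ⇒ even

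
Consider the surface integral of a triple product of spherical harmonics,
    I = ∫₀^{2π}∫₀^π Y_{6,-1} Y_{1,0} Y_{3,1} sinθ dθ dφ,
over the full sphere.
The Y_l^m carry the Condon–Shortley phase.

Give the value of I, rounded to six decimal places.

|6−1|≤3≤6+1 violated ⇒ I = 0

0.000000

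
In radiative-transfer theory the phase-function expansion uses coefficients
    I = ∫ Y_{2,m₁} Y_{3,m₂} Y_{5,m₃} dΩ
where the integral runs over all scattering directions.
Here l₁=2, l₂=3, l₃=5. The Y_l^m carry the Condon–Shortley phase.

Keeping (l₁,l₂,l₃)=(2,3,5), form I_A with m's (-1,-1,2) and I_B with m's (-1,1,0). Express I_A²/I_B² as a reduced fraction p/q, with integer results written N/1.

Same 2,3,5: normalisation and zero-m 3j drop out of the ratio.
A: Δ: 0! 4! 6! / 11! → 1/2310; sum: t=0:+1/288 = 1/288; 3j²(2 3 5; -1 -1 2) = Δ·Π!·Σ² = 1/22  (sign -1)
B: Δ: 0! 4! 6! / 11! → 1/2310; sum: t=0:+1/288 = 1/288; 3j²(2 3 5; -1 1 0) = Δ·Π!·Σ² = 5/231  (sign -1)
I_A²/I_B² = (1/22)/(5/231) = 21/10

21/10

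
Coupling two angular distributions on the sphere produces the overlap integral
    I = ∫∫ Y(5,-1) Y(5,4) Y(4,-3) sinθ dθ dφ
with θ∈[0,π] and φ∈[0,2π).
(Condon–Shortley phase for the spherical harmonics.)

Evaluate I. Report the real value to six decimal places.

-0.168084

Checks pass: Σm=0; 14 even; l₃=4∈[0,10].
(2·5+1)(2·5+1)(2·4+1) = 1089
Δ: 6! 4! 4! / 15! → 1/3153150
sum: t=1:−1/69120 t=2:+1/1728 t=3:−1/576 t=4:+1/1728 t=5:−1/69120 = -7/11520
3j²(5 5 4; 0 0 0) = Δ·Π!·Σ² = 2/143  (sign -1)
sum: t=5:−1/17280 t=6:+1/103680 = -1/20736
3j²(5 5 4; -1 4 -3) = Δ·Π!·Σ² = 10/429  (sign +1)
combine: 4πI² = 1089·2/143·10/429 = 60/169
take √, sign -1: I = -0.16808437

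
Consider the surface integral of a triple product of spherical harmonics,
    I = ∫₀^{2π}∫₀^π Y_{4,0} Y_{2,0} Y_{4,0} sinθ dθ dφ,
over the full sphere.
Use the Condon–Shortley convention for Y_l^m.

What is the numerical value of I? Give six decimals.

m-sum 0 ✓  L=10 even ✓  2≤4≤6 ✓
Π(2lᵢ+1) = 9×5×9 = 405
triangle coeff Δ(4,2,4) = 1/13860
Σ_t [0,2]: t=0:+1/192 t=1:−1/36 t=2:+1/192 = -5/288
(3j)²=20/693 [(4 2 4; 0 0 0)], sign=-1
(m-triple is (0,0,0) — same symbol as above.)
⇒ 4πI² = 2000/5929
I = (+1)√(2000/5929/(4π)) = 0.16383977

0.163840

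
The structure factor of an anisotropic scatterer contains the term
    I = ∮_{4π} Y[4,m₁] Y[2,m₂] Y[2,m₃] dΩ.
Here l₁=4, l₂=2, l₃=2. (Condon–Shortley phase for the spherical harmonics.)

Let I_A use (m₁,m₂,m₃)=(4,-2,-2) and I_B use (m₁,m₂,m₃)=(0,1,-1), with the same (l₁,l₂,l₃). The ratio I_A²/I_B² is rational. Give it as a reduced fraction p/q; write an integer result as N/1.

35/8

Same 4,2,2: normalisation and zero-m 3j drop out of the ratio.
A: Δ: 4! 4! 0! / 9! → 1/630; sum: t=0:+1/576 = 1/576; 3j²(4 2 2; 4 -2 -2) = Δ·Π!·Σ² = 1/9  (sign +1)
B: Δ: 4! 4! 0! / 9! → 1/630; sum: t=3:−1/36 = -1/36; 3j²(4 2 2; 0 1 -1) = Δ·Π!·Σ² = 8/315  (sign +1)
I_A²/I_B² = (1/9)/(8/315) = 35/8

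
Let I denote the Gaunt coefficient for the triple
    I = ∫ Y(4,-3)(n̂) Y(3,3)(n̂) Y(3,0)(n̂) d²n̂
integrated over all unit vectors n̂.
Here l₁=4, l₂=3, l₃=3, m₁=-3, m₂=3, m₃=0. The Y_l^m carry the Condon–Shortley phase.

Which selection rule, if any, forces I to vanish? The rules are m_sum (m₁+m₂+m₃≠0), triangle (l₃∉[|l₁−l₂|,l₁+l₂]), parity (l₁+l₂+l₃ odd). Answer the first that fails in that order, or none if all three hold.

none

azimuthal sum: -3 + 3 + 0 = 0  ✓
1 ≤ 3 ≤ 7 (triangle on l)  ✓
L = 4 + 3 + 3 = 10 (even)  ✓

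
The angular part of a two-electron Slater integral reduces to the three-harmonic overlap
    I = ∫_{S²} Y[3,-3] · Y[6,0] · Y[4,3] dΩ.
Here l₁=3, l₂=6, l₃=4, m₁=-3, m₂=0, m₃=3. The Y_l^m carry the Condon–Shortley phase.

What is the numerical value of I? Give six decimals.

0.000000

Σlᵢ=13 odd — θ-integrand is odd under cosθ→−cosθ; I=0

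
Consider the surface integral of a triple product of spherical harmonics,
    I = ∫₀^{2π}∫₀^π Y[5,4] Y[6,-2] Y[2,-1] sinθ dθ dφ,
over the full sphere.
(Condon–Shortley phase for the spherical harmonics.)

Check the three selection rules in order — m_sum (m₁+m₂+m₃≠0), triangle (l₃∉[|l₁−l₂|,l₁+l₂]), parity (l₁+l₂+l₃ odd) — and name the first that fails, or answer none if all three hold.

Σmᵢ = 1  ✗
l₃∈[|l₁−l₂|,l₁+l₂]=[1,11], have l₃=2
Σlᵢ = 13 ⇒ odd

m_sum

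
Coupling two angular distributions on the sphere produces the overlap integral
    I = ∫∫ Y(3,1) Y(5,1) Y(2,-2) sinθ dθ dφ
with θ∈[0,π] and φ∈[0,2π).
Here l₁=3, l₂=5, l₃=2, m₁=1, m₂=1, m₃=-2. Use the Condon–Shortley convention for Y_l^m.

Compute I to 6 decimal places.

-0.092802

Rules hold: Σm=0, L=10 even, 2≤2≤8.
N = 7·11·5 = 385
Δ = 6!·0!·4!/11! = 1/2310
Racah Σ t=3..3: t=3:−1/144 = -1/144
⇒ 3j(3 5 2; 0 0 0)² = 10/231, sgn -1
Racah Σ t=2..2: t=2:+1/1152 = 1/1152
⇒ 3j(3 5 2; 1 1 -2)² = 1/154, sgn +1
4πI² = N·(3j₀)²·(3jₘ)² = 25/231
I = -1·√(0.108225/4π) = -0.09280237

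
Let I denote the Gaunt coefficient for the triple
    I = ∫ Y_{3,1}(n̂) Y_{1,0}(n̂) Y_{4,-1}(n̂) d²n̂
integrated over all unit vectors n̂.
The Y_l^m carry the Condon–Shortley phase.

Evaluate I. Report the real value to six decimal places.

Checks pass: Σm=0; 8 even; l₃=4∈[2,4].
(2·3+1)(2·1+1)(2·4+1) = 189
Δ: 0! 6! 2! / 9! → 1/252
sum: t=0:+1/36 = 1/36
3j²(3 1 4; 0 0 0) = Δ·Π!·Σ² = 4/63  (sign +1)
sum: t=0:+1/48 = 1/48
3j²(3 1 4; 1 0 -1) = Δ·Π!·Σ² = 5/84  (sign -1)
combine: 4πI² = 189·4/63·5/84 = 5/7
take √, sign -1: I = -0.23841361

-0.238414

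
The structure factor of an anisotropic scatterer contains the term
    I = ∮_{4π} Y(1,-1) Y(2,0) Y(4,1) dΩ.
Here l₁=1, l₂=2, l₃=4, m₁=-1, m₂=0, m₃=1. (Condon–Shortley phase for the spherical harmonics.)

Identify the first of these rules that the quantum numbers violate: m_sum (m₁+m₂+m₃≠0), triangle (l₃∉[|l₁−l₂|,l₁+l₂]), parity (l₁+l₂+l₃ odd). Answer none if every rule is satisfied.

Σmᵢ = 0  ✓
l₃∈[|l₁−l₂|,l₁+l₂]=[1,3], have l₃=4  ✗
Σlᵢ = 7 ⇒ odd

triangle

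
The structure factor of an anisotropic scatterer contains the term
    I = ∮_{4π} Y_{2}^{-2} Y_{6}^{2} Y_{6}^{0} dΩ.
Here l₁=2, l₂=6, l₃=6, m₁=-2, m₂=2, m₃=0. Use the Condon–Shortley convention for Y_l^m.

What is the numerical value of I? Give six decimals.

-0.191909

m-sum 0 ✓  L=14 even ✓  4≤6≤8 ✓
Π(2lᵢ+1) = 5×13×13 = 845
triangle coeff Δ(2,6,6) = 1/90090
Σ_t [0,2]: t=0:+1/69120 t=1:−1/14400 t=2:+1/69120 = -7/172800
(3j)²=14/715 [(2 6 6; 0 0 0)], sign=-1
Σ_t [2,2]: t=2:+1/69120 = 1/69120
(3j)²=4/143 [(2 6 6; -2 2 0)], sign=+1
⇒ 4πI² = 56/121
I = (-1)√(56/121/(4π)) = -0.19190947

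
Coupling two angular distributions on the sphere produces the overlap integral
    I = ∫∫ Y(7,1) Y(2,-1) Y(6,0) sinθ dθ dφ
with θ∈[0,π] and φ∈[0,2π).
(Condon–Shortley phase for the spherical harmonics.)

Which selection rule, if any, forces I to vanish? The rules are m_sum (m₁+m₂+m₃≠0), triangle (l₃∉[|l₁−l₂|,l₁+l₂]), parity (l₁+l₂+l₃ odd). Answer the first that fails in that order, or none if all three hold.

azimuthal sum: 1 − 1 + 0 = 0  ✓
5 ≤ 6 ≤ 9 (triangle on l)  ✓
L = 7 + 2 + 6 = 15 (odd)  ✗

parity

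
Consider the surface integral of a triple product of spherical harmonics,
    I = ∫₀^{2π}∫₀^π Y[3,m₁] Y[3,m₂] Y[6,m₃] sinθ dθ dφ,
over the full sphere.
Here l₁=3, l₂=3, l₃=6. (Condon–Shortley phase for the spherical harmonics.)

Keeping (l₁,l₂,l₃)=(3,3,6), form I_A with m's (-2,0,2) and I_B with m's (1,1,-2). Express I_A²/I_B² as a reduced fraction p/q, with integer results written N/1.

l's match ⇒ only the (l;m) 3-j factors differ between A and B.
A: triangle coeff Δ(3,3,6) = 1/12012; Σ_t [0,0]: t=0:+1/4320 = 1/4320; (3j)²=8/429 [(3 3 6; -2 0 2)], sign=+1
B: triangle coeff Δ(3,3,6) = 1/12012; Σ_t [0,0]: t=0:+1/2304 = 1/2304; (3j)²=5/143 [(3 3 6; 1 1 -2)], sign=+1
I_A²/I_B² = (8/429)/(5/143) = 8/15

8/15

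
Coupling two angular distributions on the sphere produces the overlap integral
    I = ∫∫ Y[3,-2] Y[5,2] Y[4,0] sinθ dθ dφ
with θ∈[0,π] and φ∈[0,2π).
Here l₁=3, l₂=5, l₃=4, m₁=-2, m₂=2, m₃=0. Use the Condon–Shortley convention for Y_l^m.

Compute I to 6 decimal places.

-0.065427

Checks pass: Σm=0; 12 even; l₃=4∈[2,8].
(2·3+1)(2·5+1)(2·4+1) = 693
Δ: 4! 2! 6! / 13! → 1/180180
sum: t=1:−1/576 t=2:+1/144 t=3:−1/576 = 1/288
3j²(3 5 4; 0 0 0) = Δ·Π!·Σ² = 20/1001  (sign +1)
sum: t=3:−1/576 t=4:+1/864 = -1/1728
3j²(3 5 4; -2 2 0) = Δ·Π!·Σ² = 5/1287  (sign -1)
combine: 4πI² = 693·20/1001·5/1287 = 100/1859
take √, sign -1: I = -0.06542675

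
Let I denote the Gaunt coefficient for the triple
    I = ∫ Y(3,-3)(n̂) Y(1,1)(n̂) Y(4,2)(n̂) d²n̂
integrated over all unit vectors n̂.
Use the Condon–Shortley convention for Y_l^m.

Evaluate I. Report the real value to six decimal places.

m-sum 0 ✓  L=8 even ✓  2≤4≤4 ✓
Π(2lᵢ+1) = 7×3×9 = 189
triangle coeff Δ(3,1,4) = 1/252
Σ_t [0,0]: t=0:+1/36 = 1/36
(3j)²=4/63 [(3 1 4; 0 0 0)], sign=+1
Σ_t [0,0]: t=0:+1/1440 = 1/1440
(3j)²=1/252 [(3 1 4; -3 1 2)], sign=+1
⇒ 4πI² = 1/21
I = (+1)√(1/21/(4π)) = 0.06155813

0.061558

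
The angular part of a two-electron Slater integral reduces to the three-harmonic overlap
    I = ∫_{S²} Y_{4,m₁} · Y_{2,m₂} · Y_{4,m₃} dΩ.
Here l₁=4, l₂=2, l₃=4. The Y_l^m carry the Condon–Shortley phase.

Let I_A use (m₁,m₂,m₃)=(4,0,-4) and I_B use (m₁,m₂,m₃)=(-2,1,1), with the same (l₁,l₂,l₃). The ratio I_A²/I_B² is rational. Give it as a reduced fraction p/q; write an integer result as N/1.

784/243

Same 4,2,4: normalisation and zero-m 3j drop out of the ratio.
A: Δ: 2! 6! 2! / 11! → 1/13860; sum: t=0:+1/2880 = 1/2880; 3j²(4 2 4; 4 0 -4) = Δ·Π!·Σ² = 28/495  (sign +1)
B: Δ: 2! 6! 2! / 11! → 1/13860; sum: t=1:−1/240 t=2:+1/96 = 1/160; 3j²(4 2 4; -2 1 1) = Δ·Π!·Σ² = 27/1540  (sign -1)
I_A²/I_B² = (28/495)/(27/1540) = 784/243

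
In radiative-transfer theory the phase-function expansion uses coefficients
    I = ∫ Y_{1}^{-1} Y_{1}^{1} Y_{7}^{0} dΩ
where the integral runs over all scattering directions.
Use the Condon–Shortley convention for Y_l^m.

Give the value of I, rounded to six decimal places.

0.000000

l₃=7 ∉ [0,2] — triangle fails ⇒ I = 0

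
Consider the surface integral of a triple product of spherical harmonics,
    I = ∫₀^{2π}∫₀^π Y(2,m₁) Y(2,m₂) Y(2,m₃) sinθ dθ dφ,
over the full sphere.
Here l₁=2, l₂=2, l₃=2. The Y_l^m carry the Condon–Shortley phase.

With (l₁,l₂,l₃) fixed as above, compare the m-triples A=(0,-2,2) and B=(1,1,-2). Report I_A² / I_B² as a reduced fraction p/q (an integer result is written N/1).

2/3

Same 2,2,2: normalisation and zero-m 3j drop out of the ratio.
A: Δ: 2! 2! 2! / 7! → 1/630; sum: t=0:+1/8 = 1/8; 3j²(2 2 2; 0 -2 2) = Δ·Π!·Σ² = 2/35  (sign +1)
B: Δ: 2! 2! 2! / 7! → 1/630; sum: t=1:−1/4 = -1/4; 3j²(2 2 2; 1 1 -2) = Δ·Π!·Σ² = 3/35  (sign -1)
I_A²/I_B² = (2/35)/(3/35) = 2/3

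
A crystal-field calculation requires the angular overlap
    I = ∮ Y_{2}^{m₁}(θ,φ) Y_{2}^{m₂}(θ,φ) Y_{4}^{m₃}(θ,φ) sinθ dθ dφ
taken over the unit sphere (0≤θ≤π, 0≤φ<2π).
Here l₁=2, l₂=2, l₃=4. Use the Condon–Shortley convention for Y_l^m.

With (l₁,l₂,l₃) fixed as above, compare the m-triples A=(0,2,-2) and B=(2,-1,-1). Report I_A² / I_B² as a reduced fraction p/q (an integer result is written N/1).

3/1

l's match ⇒ only the (l;m) 3-j factors differ between A and B.
A: triangle coeff Δ(2,2,4) = 1/630; Σ_t [0,0]: t=0:+1/96 = 1/96; (3j)²=1/42 [(2 2 4; 0 2 -2)], sign=+1
B: triangle coeff Δ(2,2,4) = 1/630; Σ_t [0,0]: t=0:+1/144 = 1/144; (3j)²=1/126 [(2 2 4; 2 -1 -1)], sign=-1
I_A²/I_B² = (1/42)/(1/126) = 3/1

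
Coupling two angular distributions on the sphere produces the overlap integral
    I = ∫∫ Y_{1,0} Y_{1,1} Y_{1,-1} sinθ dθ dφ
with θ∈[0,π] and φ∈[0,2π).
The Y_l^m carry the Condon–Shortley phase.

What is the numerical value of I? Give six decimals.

l₁+l₂+l₃=3 is odd: 3j(l;000)=0 ⇒ I=0

0.000000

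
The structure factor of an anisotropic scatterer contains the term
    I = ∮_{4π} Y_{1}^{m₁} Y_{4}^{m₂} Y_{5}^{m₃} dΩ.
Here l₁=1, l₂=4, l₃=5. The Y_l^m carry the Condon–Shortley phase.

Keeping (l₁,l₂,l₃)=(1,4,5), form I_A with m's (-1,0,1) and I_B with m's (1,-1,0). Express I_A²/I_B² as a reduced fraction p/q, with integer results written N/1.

l's match ⇒ only the (l;m) 3-j factors differ between A and B.
A: triangle coeff Δ(1,4,5) = 1/495; Σ_t [0,0]: t=0:+1/1152 = 1/1152; (3j)²=1/33 [(1 4 5; -1 0 1)], sign=+1
B: triangle coeff Δ(1,4,5) = 1/495; Σ_t [0,0]: t=0:+1/1440 = 1/1440; (3j)²=2/99 [(1 4 5; 1 -1 0)], sign=-1
I_A²/I_B² = (1/33)/(2/99) = 3/2

3/2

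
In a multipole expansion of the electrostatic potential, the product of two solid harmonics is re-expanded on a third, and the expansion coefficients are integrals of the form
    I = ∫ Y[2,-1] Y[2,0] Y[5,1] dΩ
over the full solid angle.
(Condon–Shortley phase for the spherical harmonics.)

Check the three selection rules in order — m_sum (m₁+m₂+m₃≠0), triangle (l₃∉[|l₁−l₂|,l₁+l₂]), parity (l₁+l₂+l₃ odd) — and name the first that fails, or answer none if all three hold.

Σmᵢ = 0  ✓
l₃∈[|l₁−l₂|,l₁+l₂]=[0,4], have l₃=5  ✗
Σlᵢ = 9 ⇒ odd

triangle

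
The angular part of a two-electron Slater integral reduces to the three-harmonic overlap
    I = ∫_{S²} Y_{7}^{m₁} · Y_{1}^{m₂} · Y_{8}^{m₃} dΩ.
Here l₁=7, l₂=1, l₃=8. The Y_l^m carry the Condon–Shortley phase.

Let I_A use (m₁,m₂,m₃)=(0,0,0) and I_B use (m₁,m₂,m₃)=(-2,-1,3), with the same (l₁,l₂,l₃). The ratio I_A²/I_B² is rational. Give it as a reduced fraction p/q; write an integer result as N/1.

64/55

l's match ⇒ only the (l;m) 3-j factors differ between A and B.
A: triangle coeff Δ(7,1,8) = 1/2040; Σ_t [0,0]: t=0:+1/25401600 = 1/25401600; (3j)²=8/255 [(7 1 8; 0 0 0)], sign=+1
B: triangle coeff Δ(7,1,8) = 1/2040; Σ_t [0,0]: t=0:+1/87091200 = 1/87091200; (3j)²=11/408 [(7 1 8; -2 -1 3)], sign=-1
I_A²/I_B² = (8/255)/(11/408) = 64/55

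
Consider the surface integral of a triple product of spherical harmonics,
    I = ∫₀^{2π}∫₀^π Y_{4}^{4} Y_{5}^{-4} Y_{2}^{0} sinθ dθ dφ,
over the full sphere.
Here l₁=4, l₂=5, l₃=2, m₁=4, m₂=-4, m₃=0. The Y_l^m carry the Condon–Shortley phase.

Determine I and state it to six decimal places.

Σlᵢ=11 odd — θ-integrand is odd under cosθ→−cosθ; I=0

0.000000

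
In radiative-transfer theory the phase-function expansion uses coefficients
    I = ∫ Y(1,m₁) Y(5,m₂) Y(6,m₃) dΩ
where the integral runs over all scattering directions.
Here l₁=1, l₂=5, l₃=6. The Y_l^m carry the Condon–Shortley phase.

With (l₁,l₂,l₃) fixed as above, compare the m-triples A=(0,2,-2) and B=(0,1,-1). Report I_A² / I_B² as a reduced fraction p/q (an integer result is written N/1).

Shared (l₁,l₂,l₃)=(1,5,6): N and (l;000)² cancel in I_A²/I_B².
A: Δ = 0!·2!·10!/13! = 1/858; Racah Σ t=0..0: t=0:+1/30240 = 1/30240; ⇒ 3j(1 5 6; 0 2 -2)² = 16/429, sgn +1
B: Δ = 0!·2!·10!/13! = 1/858; Racah Σ t=0..0: t=0:+1/17280 = 1/17280; ⇒ 3j(1 5 6; 0 1 -1)² = 35/858, sgn -1
I_A²/I_B² = (16/429)/(35/858) = 32/35

32/35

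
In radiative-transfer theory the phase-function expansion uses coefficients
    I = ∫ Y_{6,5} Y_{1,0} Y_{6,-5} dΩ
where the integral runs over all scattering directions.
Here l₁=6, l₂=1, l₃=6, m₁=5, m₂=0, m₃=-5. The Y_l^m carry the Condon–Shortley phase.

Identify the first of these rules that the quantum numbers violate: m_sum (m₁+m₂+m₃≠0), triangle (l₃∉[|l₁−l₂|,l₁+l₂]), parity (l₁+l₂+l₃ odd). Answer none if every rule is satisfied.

parity

m₁+m₂+m₃ = 5 + 0 − 5 = 0  ✓
triangle: |6−1|=5 ≤ l₃=6 ≤ 6+1=7  ✓
parity: l₁+l₂+l₃ = 13 is odd  ✗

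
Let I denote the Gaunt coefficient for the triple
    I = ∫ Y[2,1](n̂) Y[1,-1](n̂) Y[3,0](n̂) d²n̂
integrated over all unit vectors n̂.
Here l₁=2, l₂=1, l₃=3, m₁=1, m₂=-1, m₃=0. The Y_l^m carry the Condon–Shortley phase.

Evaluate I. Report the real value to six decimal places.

Rules hold: Σm=0, L=6 even, 1≤3≤3.
N = 5·3·7 = 105
Δ = 0!·4!·2!/7! = 1/105
Racah Σ t=0..0: t=0:+1/4 = 1/4
⇒ 3j(2 1 3; 0 0 0)² = 3/35, sgn -1
Racah Σ t=0..0: t=0:+1/12 = 1/12
⇒ 3j(2 1 3; 1 -1 0)² = 1/35, sgn -1
4πI² = N·(3j₀)²·(3jₘ)² = 9/35
I = +1·√(0.257143/4π) = 0.14304817

0.143048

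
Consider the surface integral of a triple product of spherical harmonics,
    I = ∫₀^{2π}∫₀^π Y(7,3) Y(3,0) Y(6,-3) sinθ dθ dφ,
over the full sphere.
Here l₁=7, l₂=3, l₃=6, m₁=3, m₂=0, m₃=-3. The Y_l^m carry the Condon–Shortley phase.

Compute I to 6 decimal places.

-0.008134

Checks pass: Σm=0; 16 even; l₃=6∈[4,10].
(2·7+1)(2·3+1)(2·6+1) = 1365
Δ: 4! 10! 2! / 17! → 1/2042040
sum: t=1:−1/207360 t=2:+1/57600 t=3:−1/207360 = 1/129600
3j²(7 3 6; 0 0 0) = Δ·Π!·Σ² = 168/12155  (sign +1)
sum: t=1:−1/362880 t=2:+1/322560 t=3:−1/4354560 = 1/8709120
3j²(7 3 6; 3 0 -3) = Δ·Π!·Σ² = 3/68068  (sign -1)
combine: 4πI² = 1365·168/12155·3/68068 = 378/454597
take √, sign -1: I = -0.00813444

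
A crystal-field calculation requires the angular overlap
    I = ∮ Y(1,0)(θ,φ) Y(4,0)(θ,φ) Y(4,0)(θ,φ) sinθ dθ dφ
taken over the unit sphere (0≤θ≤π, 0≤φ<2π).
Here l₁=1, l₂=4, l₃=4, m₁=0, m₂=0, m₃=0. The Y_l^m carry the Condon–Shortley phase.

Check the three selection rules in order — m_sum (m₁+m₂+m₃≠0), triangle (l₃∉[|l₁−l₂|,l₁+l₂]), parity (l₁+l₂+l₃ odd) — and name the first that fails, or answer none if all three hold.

m₁+m₂+m₃ = 0 + 0 + 0 = 0  ✓
triangle: |1−4|=3 ≤ l₃=4 ≤ 1+4=5  ✓
parity: l₁+l₂+l₃ = 9 is odd  ✗

parity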